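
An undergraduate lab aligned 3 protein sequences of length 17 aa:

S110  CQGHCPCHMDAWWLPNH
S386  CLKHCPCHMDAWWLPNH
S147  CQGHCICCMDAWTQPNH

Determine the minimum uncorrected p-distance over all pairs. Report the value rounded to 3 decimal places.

Pairwise Hamming distances:
  S110 vs S386: 2
  S110 vs S147: 4
  S386 vs S147: 6
The smallest is 2 mismatches, between S110 and S386; p = 2/17 = 0.118.

0.118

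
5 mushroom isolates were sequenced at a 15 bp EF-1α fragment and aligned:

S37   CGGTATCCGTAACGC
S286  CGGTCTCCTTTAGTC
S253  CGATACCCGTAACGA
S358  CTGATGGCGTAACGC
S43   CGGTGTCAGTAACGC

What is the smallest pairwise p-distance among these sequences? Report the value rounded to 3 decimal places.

Pairwise Hamming distances:
  S37 vs S286: 5
  S37 vs S253: 3
  S37 vs S358: 5
  S37 vs S43: 2
  S286 vs S253: 8
  S286 vs S358: 9
  S286 vs S43: 6
  S253 vs S358: 7
  S253 vs S43: 5
  S358 vs S43: 6
The smallest is 2 mismatches, between S37 and S43; p = 2/15 = 0.133.

0.133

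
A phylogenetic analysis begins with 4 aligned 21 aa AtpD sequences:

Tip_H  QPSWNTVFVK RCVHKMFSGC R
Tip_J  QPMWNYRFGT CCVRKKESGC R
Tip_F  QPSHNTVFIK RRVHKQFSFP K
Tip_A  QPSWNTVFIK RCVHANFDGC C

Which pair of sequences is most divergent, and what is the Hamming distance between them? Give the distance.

14

Pairwise Hamming distances:
  Tip_H vs Tip_J: 9
  Tip_H vs Tip_F: 7
  Tip_H vs Tip_A: 5
  Tip_J vs Tip_F: 14
  Tip_J vs Tip_A: 12
  Tip_F vs Tip_A: 8
The largest is 14, between Tip_J and Tip_F.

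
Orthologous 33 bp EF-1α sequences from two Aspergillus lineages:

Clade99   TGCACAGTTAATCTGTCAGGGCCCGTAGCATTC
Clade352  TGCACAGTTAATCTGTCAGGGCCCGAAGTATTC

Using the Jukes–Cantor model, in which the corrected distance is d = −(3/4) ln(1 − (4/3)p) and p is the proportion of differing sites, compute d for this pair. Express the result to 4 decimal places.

0.0632

Mismatches occur at site 26 (T→A), site 29 (C→T).
p = 2/33 = 0.060606.
d = −0.75 · ln(1 − (4/3)·0.060606) = −0.75 · ln(0.919192) = −0.75 · (-0.084260) = 0.0632.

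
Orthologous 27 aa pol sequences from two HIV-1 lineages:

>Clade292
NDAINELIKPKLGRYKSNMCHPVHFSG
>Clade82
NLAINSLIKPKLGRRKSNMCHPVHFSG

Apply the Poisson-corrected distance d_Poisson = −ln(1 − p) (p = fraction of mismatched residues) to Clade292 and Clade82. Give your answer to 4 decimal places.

Differing sites — 2:D/L; 6:E/S; 15:Y/R.
p = 3/27 = 0.111111.
d = −ln(1 − 0.111111) = −ln(0.888889) = 0.1178.

0.1178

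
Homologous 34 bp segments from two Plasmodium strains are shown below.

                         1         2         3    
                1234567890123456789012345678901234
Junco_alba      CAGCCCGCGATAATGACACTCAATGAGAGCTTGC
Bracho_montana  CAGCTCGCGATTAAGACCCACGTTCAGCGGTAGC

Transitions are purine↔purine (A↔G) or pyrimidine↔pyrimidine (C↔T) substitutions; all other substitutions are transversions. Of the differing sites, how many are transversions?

9

Differing sites — 5:C/T (Ti); 12:A/T (Tv); 14:T/A (Tv); 18:A/C (Tv); 20:T/A (Tv); 22:A/G (Ti); 23:A/T (Tv); 25:G/C (Tv); 28:A/C (Tv); 30:C/G (Tv); 32:T/A (Tv).
Of the 11 differences, 2 transitions and 9 transversions, so the answer is 9.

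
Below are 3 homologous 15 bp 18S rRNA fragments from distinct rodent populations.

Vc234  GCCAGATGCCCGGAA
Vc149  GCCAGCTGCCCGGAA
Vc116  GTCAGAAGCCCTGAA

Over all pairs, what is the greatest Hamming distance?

Pairwise Hamming distances:
  Vc234 vs Vc149: 1
  Vc234 vs Vc116: 3
  Vc149 vs Vc116: 4
The largest is 4, between Vc149 and Vc116.

4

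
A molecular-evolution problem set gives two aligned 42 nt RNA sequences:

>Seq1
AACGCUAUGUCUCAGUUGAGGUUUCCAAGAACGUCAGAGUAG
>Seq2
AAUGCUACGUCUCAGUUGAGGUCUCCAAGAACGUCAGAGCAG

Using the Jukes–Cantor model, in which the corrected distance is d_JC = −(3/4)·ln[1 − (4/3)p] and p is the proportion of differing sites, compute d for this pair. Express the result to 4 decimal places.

0.1019

Mismatches occur at site 3 (C→U), site 8 (U→C), site 23 (U→C), site 40 (U→C).
p = 4/42 = 0.095238.
d = −0.75 · ln(1 − (4/3)·0.095238) = −0.75 · ln(0.873016) = −0.75 · (-0.135801) = 0.1019.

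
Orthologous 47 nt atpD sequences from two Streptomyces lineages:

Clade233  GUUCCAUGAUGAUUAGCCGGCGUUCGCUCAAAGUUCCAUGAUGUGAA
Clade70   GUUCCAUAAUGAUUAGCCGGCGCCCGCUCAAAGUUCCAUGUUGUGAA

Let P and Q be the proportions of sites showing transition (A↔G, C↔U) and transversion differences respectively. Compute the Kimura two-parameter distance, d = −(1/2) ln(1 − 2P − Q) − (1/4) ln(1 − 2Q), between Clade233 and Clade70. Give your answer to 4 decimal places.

Mismatches occur at site 8 (G/A, transition), site 23 (U/C, transition), site 24 (U/C, transition), site 41 (A/U, transversion).
Of the 4 differences, 3 transitions and 1 transversion over 47 sites: P = 3/47 = 0.063830, Q = 1/47 = 0.021277.
d = −0.5·ln(0.851063) − 0.25·ln(0.957446) = −0.5·(-0.161269) − 0.25·(-0.043486) = 0.0915.

0.0915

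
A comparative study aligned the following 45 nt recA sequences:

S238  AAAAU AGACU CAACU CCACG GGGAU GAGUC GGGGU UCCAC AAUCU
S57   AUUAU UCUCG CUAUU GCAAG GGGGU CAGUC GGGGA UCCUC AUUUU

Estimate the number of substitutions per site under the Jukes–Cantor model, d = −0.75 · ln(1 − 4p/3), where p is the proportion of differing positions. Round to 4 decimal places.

Differing sites — 2:A/U; 3:A/U; 6:A/U; 7:G/C; 8:A/U; 10:U/G; 12:A/U; 14:C/U; 16:C/G; 19:C/A; 24:A/G; 26:G/C; 35:U/A; 39:A/U; 42:A/U; 44:C/U.
p = 16/45 = 0.355556.
d = −0.75 · ln(1 − (4/3)·0.355556) = −0.75 · ln(0.525925) = −0.75 · (-0.642597) = 0.4819.

0.4819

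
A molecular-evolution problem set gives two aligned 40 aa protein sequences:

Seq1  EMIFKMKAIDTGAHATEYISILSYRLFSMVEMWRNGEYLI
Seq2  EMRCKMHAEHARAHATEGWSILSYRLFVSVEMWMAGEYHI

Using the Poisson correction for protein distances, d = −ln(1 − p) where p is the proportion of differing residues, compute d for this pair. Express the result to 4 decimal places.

Differing sites — 3:I/R; 4:F/C; 7:K/H; 9:I/E; 10:D/H; 11:T/A; 12:G/R; 18:Y/G; 19:I/W; 28:S/V; 29:M/S; 34:R/M; 35:N/A; 39:L/H.
p = 14/40 = 0.350000.
d = −ln(1 − 0.350000) = −ln(0.650000) = 0.4308.

0.4308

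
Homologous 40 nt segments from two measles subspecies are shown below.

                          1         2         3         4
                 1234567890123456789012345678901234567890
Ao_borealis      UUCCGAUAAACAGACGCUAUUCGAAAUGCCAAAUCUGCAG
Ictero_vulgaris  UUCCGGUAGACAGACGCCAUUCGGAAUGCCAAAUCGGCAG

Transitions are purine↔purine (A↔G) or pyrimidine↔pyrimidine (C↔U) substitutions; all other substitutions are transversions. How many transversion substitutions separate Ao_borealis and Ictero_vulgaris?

The sequences differ at positions 6 (A/G, transition), 9 (A/G, transition), 18 (U/C, transition), 24 (A/G, transition), 36 (U/G, transversion).
Of the 5 differences, 4 transitions and 1 transversion, so the answer is 1.

1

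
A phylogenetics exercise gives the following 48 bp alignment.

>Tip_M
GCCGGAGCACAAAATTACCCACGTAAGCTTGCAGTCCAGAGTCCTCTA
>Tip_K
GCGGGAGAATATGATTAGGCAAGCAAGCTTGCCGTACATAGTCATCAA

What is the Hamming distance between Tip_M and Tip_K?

Mismatches occur at site 3 (C→G), site 8 (C→A), site 10 (C→T), site 12 (A→T), site 13 (A→G), site 18 (C→G), site 19 (C→G), site 22 (C→A), site 24 (T→C), site 33 (A→C), site 36 (C→A), site 39 (G→T), site 44 (C→A), site 47 (T→A).
That gives 14 mismatches out of 48 aligned sites, so the Hamming distance is 14.

14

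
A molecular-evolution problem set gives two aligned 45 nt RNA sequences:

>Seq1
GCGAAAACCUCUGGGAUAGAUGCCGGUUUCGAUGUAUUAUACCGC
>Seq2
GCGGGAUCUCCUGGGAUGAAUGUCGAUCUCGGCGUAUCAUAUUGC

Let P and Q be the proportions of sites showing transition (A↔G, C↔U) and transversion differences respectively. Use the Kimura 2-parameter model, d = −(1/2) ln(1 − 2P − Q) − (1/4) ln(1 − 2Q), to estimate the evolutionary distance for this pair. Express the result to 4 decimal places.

The sequences differ at positions 4 (A/G, transition), 5 (A/G, transition), 7 (A/U, transversion), 9 (C/U, transition), 10 (U/C, transition), 18 (A/G, transition), 19 (G/A, transition), 23 (C/U, transition), 26 (G/A, transition), 28 (U/C, transition), 32 (A/G, transition), 33 (U/C, transition), 38 (U/C, transition), 42 (C/U, transition), 43 (C/U, transition).
Of the 15 differences, 14 transitions and 1 transversion over 45 sites: P = 14/45 = 0.311111, Q = 1/45 = 0.022222.
d = −0.5·ln(0.355556) − 0.25·ln(0.955556) = −0.5·(-1.034073) − 0.25·(-0.045462) = 0.5284.

0.5284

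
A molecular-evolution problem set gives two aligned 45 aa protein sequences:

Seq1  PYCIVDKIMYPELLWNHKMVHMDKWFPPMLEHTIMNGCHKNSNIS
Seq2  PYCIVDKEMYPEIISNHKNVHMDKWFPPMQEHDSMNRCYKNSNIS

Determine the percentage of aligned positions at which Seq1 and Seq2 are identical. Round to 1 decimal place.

77.8%

Differing sites — 8:I/E; 13:L/I; 14:L/I; 15:W/S; 19:M/N; 30:L/Q; 33:T/D; 34:I/S; 37:G/R; 39:H/Y.
35 of the 45 sites match, so the percent identity is 35/45 × 100 = 77.8%.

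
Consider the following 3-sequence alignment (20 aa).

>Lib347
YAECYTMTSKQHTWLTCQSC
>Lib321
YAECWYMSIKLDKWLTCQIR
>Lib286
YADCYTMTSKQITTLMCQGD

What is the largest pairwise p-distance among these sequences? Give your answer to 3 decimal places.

0.600

Pairwise Hamming distances:
  Lib347 vs Lib321: 9
  Lib347 vs Lib286: 6
  Lib321 vs Lib286: 12
The largest is 12 mismatches, between Lib321 and Lib286; p = 12/20 = 0.600.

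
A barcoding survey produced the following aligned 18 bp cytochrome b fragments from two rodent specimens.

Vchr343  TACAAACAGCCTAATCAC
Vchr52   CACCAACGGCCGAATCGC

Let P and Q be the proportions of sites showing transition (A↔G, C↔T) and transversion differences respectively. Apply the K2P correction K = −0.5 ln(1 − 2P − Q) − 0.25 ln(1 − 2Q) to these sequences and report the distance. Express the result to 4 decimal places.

The sequences differ at positions 1 (T/C, transition), 4 (A/C, transversion), 8 (A/G, transition), 12 (T/G, transversion), 17 (A/G, transition).
Of the 5 differences, 3 transitions and 2 transversions over 18 sites: P = 3/18 = 0.166667, Q = 2/18 = 0.111111.
d = −0.5·ln(0.555555) − 0.25·ln(0.777778) = −0.5·(-0.587788) − 0.25·(-0.251314) = 0.3567.

0.3567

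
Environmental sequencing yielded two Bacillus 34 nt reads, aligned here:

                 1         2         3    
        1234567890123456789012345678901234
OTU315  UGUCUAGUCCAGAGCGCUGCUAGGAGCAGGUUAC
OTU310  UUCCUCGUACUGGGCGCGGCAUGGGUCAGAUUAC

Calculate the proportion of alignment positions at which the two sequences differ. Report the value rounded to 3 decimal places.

Differing sites — 2:G/U; 3:U/C; 6:A/C; 9:C/A; 11:A/U; 13:A/G; 18:U/G; 21:U/A; 22:A/U; 25:A/G; 26:G/U; 30:G/A.
There are 12 differences over 34 sites, so p = 12/34 = 0.353.

0.353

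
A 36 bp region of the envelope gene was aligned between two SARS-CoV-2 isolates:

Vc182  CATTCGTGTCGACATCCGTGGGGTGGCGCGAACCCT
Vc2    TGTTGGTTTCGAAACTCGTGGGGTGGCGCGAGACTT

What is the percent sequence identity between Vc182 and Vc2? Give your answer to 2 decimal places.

72.22%

Differing sites — 1:C/T; 2:A/G; 5:C/G; 8:G/T; 13:C/A; 15:T/C; 16:C/T; 32:A/G; 33:C/A; 35:C/T.
26 of the 36 sites match, so the percent identity is 26/36 × 100 = 72.22%.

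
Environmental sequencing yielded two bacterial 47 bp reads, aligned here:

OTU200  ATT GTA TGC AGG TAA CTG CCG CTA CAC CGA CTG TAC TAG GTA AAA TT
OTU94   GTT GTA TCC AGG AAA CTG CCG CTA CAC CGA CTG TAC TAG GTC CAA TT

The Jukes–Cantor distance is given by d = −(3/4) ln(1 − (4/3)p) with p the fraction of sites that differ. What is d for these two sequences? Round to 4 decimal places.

Mismatches occur at site 1 (A/G), site 8 (G/C), site 13 (T/A), site 42 (A/C), site 43 (A/C).
p = 5/47 = 0.106383.
d = −0.75 · ln(1 − (4/3)·0.106383) = −0.75 · ln(0.858156) = −0.75 · (-0.152969) = 0.1147.

0.1147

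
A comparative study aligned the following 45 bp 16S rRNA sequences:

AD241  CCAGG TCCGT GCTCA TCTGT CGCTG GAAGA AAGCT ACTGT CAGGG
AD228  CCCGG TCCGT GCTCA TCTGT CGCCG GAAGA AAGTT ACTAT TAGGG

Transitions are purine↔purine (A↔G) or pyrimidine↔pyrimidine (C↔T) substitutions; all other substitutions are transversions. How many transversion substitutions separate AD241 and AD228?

Mismatches occur at site 3 (A→C, transversion), site 24 (T→C, transition), site 34 (C→T, transition), site 39 (G→A, transition), site 41 (C→T, transition).
Of the 5 differences, 4 transitions and 1 transversion, so the answer is 1.

1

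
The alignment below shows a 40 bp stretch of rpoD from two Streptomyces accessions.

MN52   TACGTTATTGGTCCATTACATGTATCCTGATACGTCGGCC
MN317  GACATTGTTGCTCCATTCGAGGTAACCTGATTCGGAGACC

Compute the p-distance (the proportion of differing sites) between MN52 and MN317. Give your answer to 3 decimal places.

The sequences differ at positions 1 (T/G), 4 (G/A), 7 (A/G), 11 (G/C), 18 (A/C), 19 (C/G), 21 (T/G), 25 (T/A), 32 (A/T), 35 (T/G), 36 (C/A), 38 (G/A).
There are 12 differences over 40 sites, so p = 12/40 = 0.300.

0.300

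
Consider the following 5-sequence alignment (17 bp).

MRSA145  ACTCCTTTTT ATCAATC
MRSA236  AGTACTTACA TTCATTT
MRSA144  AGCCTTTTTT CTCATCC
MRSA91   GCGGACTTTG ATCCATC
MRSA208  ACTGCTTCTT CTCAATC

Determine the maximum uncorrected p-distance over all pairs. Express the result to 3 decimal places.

0.765

Pairwise Hamming distances:
  MRSA145 vs MRSA236: 8
  MRSA145 vs MRSA144: 6
  MRSA145 vs MRSA91: 7
  MRSA145 vs MRSA208: 3
  MRSA236 vs MRSA144: 9
  MRSA236 vs MRSA91: 13
  MRSA236 vs MRSA208: 8
  MRSA144 vs MRSA91: 11
  MRSA144 vs MRSA208: 7
  MRSA91 vs MRSA208: 8
The largest is 13 mismatches, between MRSA236 and MRSA91; p = 13/17 = 0.765.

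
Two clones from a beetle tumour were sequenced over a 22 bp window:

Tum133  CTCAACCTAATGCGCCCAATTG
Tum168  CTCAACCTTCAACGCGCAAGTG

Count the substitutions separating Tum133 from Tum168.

Differing sites — 9:A/T; 10:A/C; 11:T/A; 12:G/A; 16:C/G; 20:T/G.
That gives 6 mismatches out of 22 aligned sites, so the Hamming distance is 6.

6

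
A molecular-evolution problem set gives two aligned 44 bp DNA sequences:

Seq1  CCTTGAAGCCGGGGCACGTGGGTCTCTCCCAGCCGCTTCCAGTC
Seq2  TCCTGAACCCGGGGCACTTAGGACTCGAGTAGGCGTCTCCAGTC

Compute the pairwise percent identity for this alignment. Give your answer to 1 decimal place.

Differing sites — 1:C/T; 3:T/C; 8:G/C; 18:G/T; 20:G/A; 23:T/A; 27:T/G; 28:C/A; 29:C/G; 30:C/T; 33:C/G; 36:C/T; 37:T/C.
31 of the 44 sites match, so the percent identity is 31/44 × 100 = 70.5%.

70.5%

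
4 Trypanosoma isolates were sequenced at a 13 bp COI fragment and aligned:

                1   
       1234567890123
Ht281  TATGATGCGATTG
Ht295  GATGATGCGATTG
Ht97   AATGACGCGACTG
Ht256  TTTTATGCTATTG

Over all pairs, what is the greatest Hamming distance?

6

Pairwise Hamming distances:
  Ht281 vs Ht295: 1
  Ht281 vs Ht97: 3
  Ht281 vs Ht256: 3
  Ht295 vs Ht97: 3
  Ht295 vs Ht256: 4
  Ht97 vs Ht256: 6
The largest is 6, between Ht97 and Ht256.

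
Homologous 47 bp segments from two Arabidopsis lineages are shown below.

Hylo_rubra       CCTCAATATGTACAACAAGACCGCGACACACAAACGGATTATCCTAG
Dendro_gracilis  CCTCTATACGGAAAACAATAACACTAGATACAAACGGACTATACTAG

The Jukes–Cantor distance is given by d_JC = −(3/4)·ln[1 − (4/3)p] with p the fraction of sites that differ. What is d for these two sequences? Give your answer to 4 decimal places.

Mismatches occur at site 5 (A↔T), site 9 (T↔C), site 11 (T↔G), site 13 (C↔A), site 19 (G↔T), site 21 (C↔A), site 23 (G↔A), site 25 (G↔T), site 27 (C↔G), site 29 (C↔T), site 39 (T↔C), site 43 (C↔A).
p = 12/47 = 0.255319.
d = −0.75 · ln(1 − (4/3)·0.255319) = −0.75 · ln(0.659575) = −0.75 · (-0.416160) = 0.3121.

0.3121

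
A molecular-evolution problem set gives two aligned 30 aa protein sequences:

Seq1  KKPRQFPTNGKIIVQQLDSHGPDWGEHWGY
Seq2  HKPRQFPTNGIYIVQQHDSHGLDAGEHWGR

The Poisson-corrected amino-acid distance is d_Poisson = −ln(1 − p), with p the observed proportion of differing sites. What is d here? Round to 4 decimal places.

Differing sites — 1:K/H; 11:K/I; 12:I/Y; 17:L/H; 22:P/L; 24:W/A; 30:Y/R.
p = 7/30 = 0.233333.
d = −ln(1 − 0.233333) = −ln(0.766667) = 0.2657.

0.2657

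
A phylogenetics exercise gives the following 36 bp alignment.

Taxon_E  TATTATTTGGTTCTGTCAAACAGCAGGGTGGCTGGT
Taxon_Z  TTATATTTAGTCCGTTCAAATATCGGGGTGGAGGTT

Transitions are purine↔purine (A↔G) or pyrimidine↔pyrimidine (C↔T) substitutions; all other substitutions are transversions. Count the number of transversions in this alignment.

Mismatches occur at site 2 (A/T, transversion), site 3 (T/A, transversion), site 9 (G/A, transition), site 12 (T/C, transition), site 14 (T/G, transversion), site 15 (G/T, transversion), site 21 (C/T, transition), site 23 (G/T, transversion), site 25 (A/G, transition), site 32 (C/A, transversion), site 33 (T/G, transversion), site 35 (G/T, transversion).
Of the 12 differences, 4 transitions and 8 transversions, so the answer is 8.

8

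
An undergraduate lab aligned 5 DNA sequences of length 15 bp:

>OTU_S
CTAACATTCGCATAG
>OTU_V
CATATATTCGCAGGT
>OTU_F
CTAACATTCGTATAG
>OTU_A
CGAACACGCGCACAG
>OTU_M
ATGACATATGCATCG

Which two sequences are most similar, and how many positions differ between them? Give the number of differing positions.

Pairwise Hamming distances:
  OTU_S vs OTU_V: 6
  OTU_S vs OTU_F: 1
  OTU_S vs OTU_A: 4
  OTU_S vs OTU_M: 5
  OTU_V vs OTU_F: 7
  OTU_V vs OTU_A: 8
  OTU_V vs OTU_M: 9
  OTU_F vs OTU_A: 5
  OTU_F vs OTU_M: 6
  OTU_A vs OTU_M: 8
The smallest is 1, between OTU_S and OTU_F.

1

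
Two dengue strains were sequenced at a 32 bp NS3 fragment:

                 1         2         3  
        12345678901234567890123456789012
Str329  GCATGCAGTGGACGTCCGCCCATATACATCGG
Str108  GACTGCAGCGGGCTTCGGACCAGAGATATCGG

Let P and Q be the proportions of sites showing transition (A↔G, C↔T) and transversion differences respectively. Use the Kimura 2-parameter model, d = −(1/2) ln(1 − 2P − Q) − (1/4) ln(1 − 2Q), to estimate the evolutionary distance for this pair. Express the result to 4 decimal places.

0.4045

The sequences differ at positions 2 (C/A, transversion), 3 (A/C, transversion), 9 (T/C, transition), 12 (A/G, transition), 14 (G/T, transversion), 17 (C/G, transversion), 19 (C/A, transversion), 23 (T/G, transversion), 25 (T/G, transversion), 27 (C/T, transition).
Of the 10 differences, 3 transitions and 7 transversions over 32 sites: P = 3/32 = 0.093750, Q = 7/32 = 0.218750.
d = −0.5·ln(0.593750) − 0.25·ln(0.562500) = −0.5·(-0.521297) − 0.25·(-0.575364) = 0.4045.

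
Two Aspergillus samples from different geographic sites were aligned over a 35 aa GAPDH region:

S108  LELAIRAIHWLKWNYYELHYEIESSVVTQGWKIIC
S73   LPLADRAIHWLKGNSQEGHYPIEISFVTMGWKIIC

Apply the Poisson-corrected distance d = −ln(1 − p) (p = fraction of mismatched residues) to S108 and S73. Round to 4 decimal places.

Mismatches occur at site 2 (E↔P), site 5 (I↔D), site 13 (W↔G), site 15 (Y↔S), site 16 (Y↔Q), site 18 (L↔G), site 21 (E↔P), site 24 (S↔I), site 26 (V↔F), site 29 (Q↔M).
p = 10/35 = 0.285714.
d = −ln(1 − 0.285714) = −ln(0.714286) = 0.3365.

0.3365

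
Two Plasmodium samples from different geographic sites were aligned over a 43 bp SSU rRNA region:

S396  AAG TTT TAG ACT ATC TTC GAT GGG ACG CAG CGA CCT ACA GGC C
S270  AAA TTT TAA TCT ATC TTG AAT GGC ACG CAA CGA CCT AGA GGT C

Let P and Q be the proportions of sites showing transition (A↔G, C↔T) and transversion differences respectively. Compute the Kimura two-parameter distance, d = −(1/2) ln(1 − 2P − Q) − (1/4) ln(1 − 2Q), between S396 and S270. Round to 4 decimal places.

0.2484

Differing sites — 3:G/A (Ti); 9:G/A (Ti); 10:A/T (Tv); 18:C/G (Tv); 19:G/A (Ti); 24:G/C (Tv); 30:G/A (Ti); 38:C/G (Tv); 42:C/T (Ti).
Of the 9 differences, 5 transitions and 4 transversions over 43 sites: P = 5/43 = 0.116279, Q = 4/43 = 0.093023.
d = −0.5·ln(0.674419) − 0.25·ln(0.813954) = −0.5·(-0.393904) − 0.25·(-0.205851) = 0.2484.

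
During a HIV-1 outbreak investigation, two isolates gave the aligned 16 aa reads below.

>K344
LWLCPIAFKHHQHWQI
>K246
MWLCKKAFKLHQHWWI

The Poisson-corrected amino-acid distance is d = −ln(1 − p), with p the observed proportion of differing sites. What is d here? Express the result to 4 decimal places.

0.3747

The sequences differ at positions 1 (L/M), 5 (P/K), 6 (I/K), 10 (H/L), 15 (Q/W).
p = 5/16 = 0.312500.
d = −ln(1 − 0.312500) = −ln(0.687500) = 0.3747.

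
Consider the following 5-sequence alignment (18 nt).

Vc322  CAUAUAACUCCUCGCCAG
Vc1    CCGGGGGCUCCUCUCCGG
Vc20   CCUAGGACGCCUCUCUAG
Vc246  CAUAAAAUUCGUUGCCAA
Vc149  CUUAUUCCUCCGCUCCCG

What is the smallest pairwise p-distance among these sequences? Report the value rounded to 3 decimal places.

0.278

Pairwise Hamming distances:
  Vc322 vs Vc1: 8
  Vc322 vs Vc20: 6
  Vc322 vs Vc246: 5
  Vc322 vs Vc149: 6
  Vc1 vs Vc20: 6
  Vc1 vs Vc246: 12
  Vc1 vs Vc149: 8
  Vc20 vs Vc246: 10
  Vc20 vs Vc149: 8
  Vc246 vs Vc149: 11
The smallest is 5 mismatches, between Vc322 and Vc246; p = 5/18 = 0.278.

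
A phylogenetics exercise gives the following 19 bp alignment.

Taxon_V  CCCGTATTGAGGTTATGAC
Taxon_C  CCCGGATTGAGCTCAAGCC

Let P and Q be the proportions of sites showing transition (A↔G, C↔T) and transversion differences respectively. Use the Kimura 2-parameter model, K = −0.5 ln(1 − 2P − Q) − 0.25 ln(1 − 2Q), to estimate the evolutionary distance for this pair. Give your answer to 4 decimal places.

0.3264

The sequences differ at positions 5 (T/G, transversion), 12 (G/C, transversion), 14 (T/C, transition), 16 (T/A, transversion), 18 (A/C, transversion).
Of the 5 differences, 1 transition and 4 transversions over 19 sites: P = 1/19 = 0.052632, Q = 4/19 = 0.210526.
d = −0.5·ln(0.684210) − 0.25·ln(0.578948) = −0.5·(-0.379490) − 0.25·(-0.546543) = 0.3264.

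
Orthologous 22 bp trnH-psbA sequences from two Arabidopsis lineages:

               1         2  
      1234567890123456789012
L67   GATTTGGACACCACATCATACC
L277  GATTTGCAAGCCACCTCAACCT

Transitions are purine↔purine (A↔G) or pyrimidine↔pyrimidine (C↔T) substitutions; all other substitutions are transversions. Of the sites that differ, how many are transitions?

2

Mismatches occur at site 7 (G→C, transversion), site 9 (C→A, transversion), site 10 (A→G, transition), site 15 (A→C, transversion), site 19 (T→A, transversion), site 20 (A→C, transversion), site 22 (C→T, transition).
Of the 7 differences, 2 transitions and 5 transversions, so the answer is 2.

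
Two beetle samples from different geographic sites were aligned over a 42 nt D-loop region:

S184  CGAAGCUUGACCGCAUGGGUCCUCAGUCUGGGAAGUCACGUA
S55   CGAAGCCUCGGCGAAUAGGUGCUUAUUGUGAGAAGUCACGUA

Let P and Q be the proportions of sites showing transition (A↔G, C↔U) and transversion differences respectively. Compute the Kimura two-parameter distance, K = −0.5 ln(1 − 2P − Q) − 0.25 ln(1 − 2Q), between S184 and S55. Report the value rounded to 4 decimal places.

0.3239

The sequences differ at positions 7 (U/C, transition), 9 (G/C, transversion), 10 (A/G, transition), 11 (C/G, transversion), 14 (C/A, transversion), 17 (G/A, transition), 21 (C/G, transversion), 24 (C/U, transition), 26 (G/U, transversion), 28 (C/G, transversion), 31 (G/A, transition).
Of the 11 differences, 5 transitions and 6 transversions over 42 sites: P = 5/42 = 0.119048, Q = 6/42 = 0.142857.
d = −0.5·ln(0.619047) − 0.25·ln(0.714286) = −0.5·(-0.479574) − 0.25·(-0.336472) = 0.3239.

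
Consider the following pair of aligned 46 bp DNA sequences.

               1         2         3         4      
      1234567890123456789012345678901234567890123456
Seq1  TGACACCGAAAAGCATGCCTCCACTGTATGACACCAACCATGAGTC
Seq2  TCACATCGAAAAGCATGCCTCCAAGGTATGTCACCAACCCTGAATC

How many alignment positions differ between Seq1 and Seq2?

The sequences differ at positions 2 (G/C), 6 (C/T), 24 (C/A), 25 (T/G), 31 (A/T), 40 (A/C), 44 (G/A).
That gives 7 mismatches out of 46 aligned sites, so the Hamming distance is 7.

7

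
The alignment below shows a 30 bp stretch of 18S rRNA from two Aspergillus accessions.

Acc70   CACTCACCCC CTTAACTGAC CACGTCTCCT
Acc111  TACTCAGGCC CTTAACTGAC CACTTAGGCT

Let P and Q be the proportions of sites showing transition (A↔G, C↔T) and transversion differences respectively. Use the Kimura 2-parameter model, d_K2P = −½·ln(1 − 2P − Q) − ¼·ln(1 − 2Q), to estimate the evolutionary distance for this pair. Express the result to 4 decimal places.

0.2828

Mismatches occur at site 1 (C↔T, transition), site 7 (C↔G, transversion), site 8 (C↔G, transversion), site 24 (G↔T, transversion), site 26 (C↔A, transversion), site 27 (T↔G, transversion), site 28 (C↔G, transversion).
Of the 7 differences, 1 transition and 6 transversions over 30 sites: P = 1/30 = 0.033333, Q = 6/30 = 0.200000.
d = −0.5·ln(0.733334) − 0.25·ln(0.600000) = −0.5·(-0.310154) − 0.25·(-0.510826) = 0.2828.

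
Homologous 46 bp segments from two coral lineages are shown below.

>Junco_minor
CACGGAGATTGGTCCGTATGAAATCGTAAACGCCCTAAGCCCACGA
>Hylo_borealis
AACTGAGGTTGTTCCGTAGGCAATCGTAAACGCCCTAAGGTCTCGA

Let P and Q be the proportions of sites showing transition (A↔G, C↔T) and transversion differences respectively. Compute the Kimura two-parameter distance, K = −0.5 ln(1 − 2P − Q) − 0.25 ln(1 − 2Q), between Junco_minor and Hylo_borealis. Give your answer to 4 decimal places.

The sequences differ at positions 1 (C/A, transversion), 4 (G/T, transversion), 8 (A/G, transition), 12 (G/T, transversion), 19 (T/G, transversion), 21 (A/C, transversion), 40 (C/G, transversion), 41 (C/T, transition), 43 (A/T, transversion).
Of the 9 differences, 2 transitions and 7 transversions over 46 sites: P = 2/46 = 0.043478, Q = 7/46 = 0.152174.
d = −0.5·ln(0.760870) − 0.25·ln(0.695652) = −0.5·(-0.273293) − 0.25·(-0.362906) = 0.2274.

0.2274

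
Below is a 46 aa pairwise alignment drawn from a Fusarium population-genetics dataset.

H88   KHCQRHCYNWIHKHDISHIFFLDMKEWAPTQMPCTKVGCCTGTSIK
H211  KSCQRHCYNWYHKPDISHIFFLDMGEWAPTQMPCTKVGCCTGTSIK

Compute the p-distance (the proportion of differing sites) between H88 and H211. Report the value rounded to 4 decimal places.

0.0870

Mismatches occur at site 2 (H/S), site 11 (I/Y), site 14 (H/P), site 25 (K/G).
There are 4 differences over 46 sites, so p = 4/46 = 0.0870.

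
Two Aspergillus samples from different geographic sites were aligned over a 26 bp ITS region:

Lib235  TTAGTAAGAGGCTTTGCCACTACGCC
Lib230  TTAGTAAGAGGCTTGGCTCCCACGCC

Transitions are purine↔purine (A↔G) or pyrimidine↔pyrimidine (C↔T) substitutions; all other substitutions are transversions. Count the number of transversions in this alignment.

2

Mismatches occur at site 15 (T→G, transversion), site 18 (C→T, transition), site 19 (A→C, transversion), site 21 (T→C, transition).
Of the 4 differences, 2 transitions and 2 transversions, so the answer is 2.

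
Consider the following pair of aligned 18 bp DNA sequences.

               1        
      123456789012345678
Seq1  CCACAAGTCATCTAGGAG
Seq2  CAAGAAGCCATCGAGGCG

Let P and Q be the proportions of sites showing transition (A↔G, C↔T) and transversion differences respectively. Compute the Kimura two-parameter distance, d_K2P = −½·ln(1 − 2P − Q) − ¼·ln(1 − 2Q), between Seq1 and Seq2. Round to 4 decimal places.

0.3497

Differing sites — 2:C/A (Tv); 4:C/G (Tv); 8:T/C (Ti); 13:T/G (Tv); 17:A/C (Tv).
Of the 5 differences, 1 transition and 4 transversions over 18 sites: P = 1/18 = 0.055556, Q = 4/18 = 0.222222.
d = −0.5·ln(0.666666) − 0.25·ln(0.555556) = −0.5·(-0.405466) − 0.25·(-0.587786) = 0.3497.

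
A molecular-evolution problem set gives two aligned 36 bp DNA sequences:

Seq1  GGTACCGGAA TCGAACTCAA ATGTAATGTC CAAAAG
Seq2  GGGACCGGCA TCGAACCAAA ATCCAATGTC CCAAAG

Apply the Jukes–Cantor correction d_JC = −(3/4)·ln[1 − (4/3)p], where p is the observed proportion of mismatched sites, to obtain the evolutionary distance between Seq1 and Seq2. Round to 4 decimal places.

0.2251

Mismatches occur at site 3 (T↔G), site 9 (A↔C), site 17 (T↔C), site 18 (C↔A), site 23 (G↔C), site 24 (T↔C), site 32 (A↔C).
p = 7/36 = 0.194444.
d = −0.75 · ln(1 − (4/3)·0.194444) = −0.75 · ln(0.740741) = −0.75 · (-0.300104) = 0.2251.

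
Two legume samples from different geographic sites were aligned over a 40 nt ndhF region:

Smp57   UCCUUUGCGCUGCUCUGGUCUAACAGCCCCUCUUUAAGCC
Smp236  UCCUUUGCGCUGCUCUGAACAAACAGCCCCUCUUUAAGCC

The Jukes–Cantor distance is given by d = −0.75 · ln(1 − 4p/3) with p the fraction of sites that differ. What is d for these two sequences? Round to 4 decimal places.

The sequences differ at positions 18 (G/A), 19 (U/A), 21 (U/A).
p = 3/40 = 0.075000.
d = −0.75 · ln(1 − (4/3)·0.075000) = −0.75 · ln(0.900000) = −0.75 · (-0.105361) = 0.0790.

0.0790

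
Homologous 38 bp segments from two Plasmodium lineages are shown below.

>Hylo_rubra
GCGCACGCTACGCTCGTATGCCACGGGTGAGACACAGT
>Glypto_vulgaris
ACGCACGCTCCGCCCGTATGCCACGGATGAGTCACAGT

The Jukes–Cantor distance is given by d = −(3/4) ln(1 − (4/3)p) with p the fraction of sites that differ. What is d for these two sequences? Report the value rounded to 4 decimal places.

0.1447

Mismatches occur at site 1 (G↔A), site 10 (A↔C), site 14 (T↔C), site 27 (G↔A), site 32 (A↔T).
p = 5/38 = 0.131579.
d = −0.75 · ln(1 − (4/3)·0.131579) = −0.75 · ln(0.824561) = −0.75 · (-0.192904) = 0.1447.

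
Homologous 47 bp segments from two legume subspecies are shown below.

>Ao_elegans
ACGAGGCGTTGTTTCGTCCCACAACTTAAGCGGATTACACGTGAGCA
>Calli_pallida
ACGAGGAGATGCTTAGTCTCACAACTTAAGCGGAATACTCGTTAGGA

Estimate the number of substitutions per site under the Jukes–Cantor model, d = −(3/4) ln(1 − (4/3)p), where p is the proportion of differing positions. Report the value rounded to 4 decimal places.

Differing sites — 7:C/A; 9:T/A; 12:T/C; 15:C/A; 19:C/T; 35:T/A; 39:A/T; 43:G/T; 46:C/G.
p = 9/47 = 0.191489.
d = −0.75 · ln(1 − (4/3)·0.191489) = −0.75 · ln(0.744681) = −0.75 · (-0.294799) = 0.2211.

0.2211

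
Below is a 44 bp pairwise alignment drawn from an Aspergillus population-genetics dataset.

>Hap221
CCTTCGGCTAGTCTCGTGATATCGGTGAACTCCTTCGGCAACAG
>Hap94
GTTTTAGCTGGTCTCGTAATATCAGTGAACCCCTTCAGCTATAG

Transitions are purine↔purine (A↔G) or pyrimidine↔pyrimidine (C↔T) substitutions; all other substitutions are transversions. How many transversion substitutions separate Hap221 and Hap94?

2

Differing sites — 1:C/G (Tv); 2:C/T (Ti); 5:C/T (Ti); 6:G/A (Ti); 10:A/G (Ti); 18:G/A (Ti); 24:G/A (Ti); 31:T/C (Ti); 37:G/A (Ti); 40:A/T (Tv); 42:C/T (Ti).
Of the 11 differences, 9 transitions and 2 transversions, so the answer is 2.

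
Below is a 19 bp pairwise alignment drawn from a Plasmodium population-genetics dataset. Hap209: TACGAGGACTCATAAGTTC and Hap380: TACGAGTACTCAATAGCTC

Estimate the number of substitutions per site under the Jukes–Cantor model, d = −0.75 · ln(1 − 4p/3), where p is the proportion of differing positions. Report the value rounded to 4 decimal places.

0.2471

The sequences differ at positions 7 (G/T), 13 (T/A), 14 (A/T), 17 (T/C).
p = 4/19 = 0.210526.
d = −0.75 · ln(1 − (4/3)·0.210526) = −0.75 · ln(0.719299) = −0.75 · (-0.329478) = 0.2471.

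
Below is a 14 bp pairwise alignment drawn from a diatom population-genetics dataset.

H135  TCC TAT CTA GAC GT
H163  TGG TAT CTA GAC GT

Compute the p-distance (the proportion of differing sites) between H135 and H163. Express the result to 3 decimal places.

The sequences differ at positions 2 (C/G), 3 (C/G).
There are 2 differences over 14 sites, so p = 2/14 = 0.143.

0.143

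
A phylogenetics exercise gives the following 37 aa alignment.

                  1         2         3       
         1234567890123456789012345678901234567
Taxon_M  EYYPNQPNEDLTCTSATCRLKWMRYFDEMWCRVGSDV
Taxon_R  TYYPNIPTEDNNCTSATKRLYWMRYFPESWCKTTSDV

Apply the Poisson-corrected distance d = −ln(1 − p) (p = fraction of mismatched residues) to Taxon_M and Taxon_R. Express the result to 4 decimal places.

0.3920

The sequences differ at positions 1 (E/T), 6 (Q/I), 8 (N/T), 11 (L/N), 12 (T/N), 18 (C/K), 21 (K/Y), 27 (D/P), 29 (M/S), 32 (R/K), 33 (V/T), 34 (G/T).
p = 12/37 = 0.324324.
d = −ln(1 − 0.324324) = −ln(0.675676) = 0.3920.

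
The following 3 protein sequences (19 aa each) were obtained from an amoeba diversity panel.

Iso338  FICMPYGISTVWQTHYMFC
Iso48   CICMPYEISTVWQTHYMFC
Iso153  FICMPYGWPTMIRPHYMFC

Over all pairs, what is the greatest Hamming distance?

Pairwise Hamming distances:
  Iso338 vs Iso48: 2
  Iso338 vs Iso153: 6
  Iso48 vs Iso153: 8
The largest is 8, between Iso48 and Iso153.

8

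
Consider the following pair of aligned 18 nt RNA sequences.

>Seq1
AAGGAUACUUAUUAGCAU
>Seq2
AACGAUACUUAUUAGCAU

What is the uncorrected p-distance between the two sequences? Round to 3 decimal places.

The sequences differ at position 3 (G/C).
There are 1 differences over 18 sites, so p = 1/18 = 0.056.

0.056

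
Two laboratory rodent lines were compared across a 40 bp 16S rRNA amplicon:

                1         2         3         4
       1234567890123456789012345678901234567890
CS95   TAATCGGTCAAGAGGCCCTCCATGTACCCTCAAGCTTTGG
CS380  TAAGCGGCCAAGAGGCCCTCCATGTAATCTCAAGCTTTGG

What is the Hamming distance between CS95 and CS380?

4

The sequences differ at positions 4 (T/G), 8 (T/C), 27 (C/A), 28 (C/T).
That gives 4 mismatches out of 40 aligned sites, so the Hamming distance is 4.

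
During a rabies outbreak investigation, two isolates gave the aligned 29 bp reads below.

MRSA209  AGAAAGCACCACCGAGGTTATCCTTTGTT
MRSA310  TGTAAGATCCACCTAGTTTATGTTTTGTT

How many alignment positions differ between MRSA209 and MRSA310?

Differing sites — 1:A/T; 3:A/T; 7:C/A; 8:A/T; 14:G/T; 17:G/T; 22:C/G; 23:C/T.
That gives 8 mismatches out of 29 aligned sites, so the Hamming distance is 8.

8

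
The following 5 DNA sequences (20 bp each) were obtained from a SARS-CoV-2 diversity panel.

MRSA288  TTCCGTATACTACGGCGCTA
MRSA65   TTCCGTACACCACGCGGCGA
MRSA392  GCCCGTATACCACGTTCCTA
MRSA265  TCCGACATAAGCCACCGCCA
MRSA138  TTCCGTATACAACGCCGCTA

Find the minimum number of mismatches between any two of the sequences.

Pairwise Hamming distances:
  MRSA288 vs MRSA65: 5
  MRSA288 vs MRSA392: 6
  MRSA288 vs MRSA265: 10
  MRSA288 vs MRSA138: 2
  MRSA65 vs MRSA392: 7
  MRSA65 vs MRSA265: 11
  MRSA65 vs MRSA138: 4
  MRSA392 vs MRSA265: 12
  MRSA392 vs MRSA138: 6
  MRSA265 vs MRSA138: 9
The smallest is 2, between MRSA288 and MRSA138.

2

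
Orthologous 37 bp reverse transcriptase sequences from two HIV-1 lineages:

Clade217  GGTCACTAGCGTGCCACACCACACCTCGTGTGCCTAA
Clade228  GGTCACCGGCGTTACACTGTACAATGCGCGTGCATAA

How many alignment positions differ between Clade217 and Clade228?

The sequences differ at positions 7 (T/C), 8 (A/G), 13 (G/T), 14 (C/A), 18 (A/T), 19 (C/G), 20 (C/T), 24 (C/A), 25 (C/T), 26 (T/G), 29 (T/C), 34 (C/A).
That gives 12 mismatches out of 37 aligned sites, so the Hamming distance is 12.

12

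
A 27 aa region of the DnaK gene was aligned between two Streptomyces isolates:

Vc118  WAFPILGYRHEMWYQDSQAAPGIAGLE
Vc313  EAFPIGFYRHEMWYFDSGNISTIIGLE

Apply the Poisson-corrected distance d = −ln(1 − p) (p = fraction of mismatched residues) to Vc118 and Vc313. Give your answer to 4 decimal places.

0.4626

Mismatches occur at site 1 (W↔E), site 6 (L↔G), site 7 (G↔F), site 15 (Q↔F), site 18 (Q↔G), site 19 (A↔N), site 20 (A↔I), site 21 (P↔S), site 22 (G↔T), site 24 (A↔I).
p = 10/27 = 0.370370.
d = −ln(1 − 0.370370) = −ln(0.629630) = 0.4626.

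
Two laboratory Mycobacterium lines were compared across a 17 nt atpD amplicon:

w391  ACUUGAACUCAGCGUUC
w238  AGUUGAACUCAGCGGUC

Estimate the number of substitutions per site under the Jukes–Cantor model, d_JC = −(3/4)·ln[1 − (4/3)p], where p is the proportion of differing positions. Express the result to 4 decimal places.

0.1280

Mismatches occur at site 2 (C↔G), site 15 (U↔G).
p = 2/17 = 0.117647.
d = −0.75 · ln(1 − (4/3)·0.117647) = −0.75 · ln(0.843137) = −0.75 · (-0.170626) = 0.1280.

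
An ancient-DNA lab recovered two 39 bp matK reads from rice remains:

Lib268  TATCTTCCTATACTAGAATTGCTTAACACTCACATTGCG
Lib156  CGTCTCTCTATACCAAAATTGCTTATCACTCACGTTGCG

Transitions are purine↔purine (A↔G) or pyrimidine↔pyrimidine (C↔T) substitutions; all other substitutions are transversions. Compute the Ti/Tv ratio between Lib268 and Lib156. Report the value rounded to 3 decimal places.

The sequences differ at positions 1 (T/C, transition), 2 (A/G, transition), 6 (T/C, transition), 7 (C/T, transition), 14 (T/C, transition), 16 (G/A, transition), 26 (A/T, transversion), 34 (A/G, transition).
Of the 8 differences, 7 transitions and 1 transversion, so Ti/Tv = 7/1 = 7.000.

7.000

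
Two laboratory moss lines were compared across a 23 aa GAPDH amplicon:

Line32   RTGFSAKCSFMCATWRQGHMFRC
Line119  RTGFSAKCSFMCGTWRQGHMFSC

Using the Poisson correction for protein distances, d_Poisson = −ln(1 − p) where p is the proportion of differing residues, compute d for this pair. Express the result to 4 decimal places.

0.0910

Differing sites — 13:A/G; 22:R/S.
p = 2/23 = 0.086957.
d = −ln(1 − 0.086957) = −ln(0.913043) = 0.0910.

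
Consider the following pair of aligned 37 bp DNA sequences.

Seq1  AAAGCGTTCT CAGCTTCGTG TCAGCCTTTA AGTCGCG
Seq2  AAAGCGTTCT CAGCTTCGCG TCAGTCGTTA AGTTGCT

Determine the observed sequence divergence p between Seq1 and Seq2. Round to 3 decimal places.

The sequences differ at positions 19 (T/C), 25 (C/T), 27 (T/G), 34 (C/T), 37 (G/T).
There are 5 differences over 37 sites, so p = 5/37 = 0.135.

0.135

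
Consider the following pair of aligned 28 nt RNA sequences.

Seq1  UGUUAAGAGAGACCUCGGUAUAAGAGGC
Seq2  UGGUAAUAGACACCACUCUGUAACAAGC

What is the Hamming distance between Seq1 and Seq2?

The sequences differ at positions 3 (U/G), 7 (G/U), 11 (G/C), 15 (U/A), 17 (G/U), 18 (G/C), 20 (A/G), 24 (G/C), 26 (G/A).
That gives 9 mismatches out of 28 aligned sites, so the Hamming distance is 9.

9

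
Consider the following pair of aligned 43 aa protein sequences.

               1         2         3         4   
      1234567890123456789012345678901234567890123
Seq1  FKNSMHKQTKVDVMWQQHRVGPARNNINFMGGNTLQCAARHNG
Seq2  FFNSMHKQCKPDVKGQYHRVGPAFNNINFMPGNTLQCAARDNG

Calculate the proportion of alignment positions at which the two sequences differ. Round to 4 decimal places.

0.2093

Mismatches occur at site 2 (K→F), site 9 (T→C), site 11 (V→P), site 14 (M→K), site 15 (W→G), site 17 (Q→Y), site 24 (R→F), site 31 (G→P), site 41 (H→D).
There are 9 differences over 43 sites, so p = 9/43 = 0.2093.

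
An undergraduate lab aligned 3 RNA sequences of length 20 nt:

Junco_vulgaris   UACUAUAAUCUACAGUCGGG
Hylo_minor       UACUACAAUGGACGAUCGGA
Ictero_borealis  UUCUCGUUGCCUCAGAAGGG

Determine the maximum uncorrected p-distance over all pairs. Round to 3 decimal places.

Pairwise Hamming distances:
  Junco_vulgaris vs Hylo_minor: 6
  Junco_vulgaris vs Ictero_borealis: 10
  Hylo_minor vs Ictero_borealis: 14
The largest is 14 mismatches, between Hylo_minor and Ictero_borealis; p = 14/20 = 0.700.

0.700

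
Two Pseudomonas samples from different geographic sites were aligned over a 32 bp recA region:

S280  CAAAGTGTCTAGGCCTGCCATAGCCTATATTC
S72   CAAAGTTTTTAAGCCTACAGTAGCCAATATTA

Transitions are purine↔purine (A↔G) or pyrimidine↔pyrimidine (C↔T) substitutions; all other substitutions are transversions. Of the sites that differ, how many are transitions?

Mismatches occur at site 7 (G/T, transversion), site 9 (C/T, transition), site 12 (G/A, transition), site 17 (G/A, transition), site 19 (C/A, transversion), site 20 (A/G, transition), site 26 (T/A, transversion), site 32 (C/A, transversion).
Of the 8 differences, 4 transitions and 4 transversions, so the answer is 4.

4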